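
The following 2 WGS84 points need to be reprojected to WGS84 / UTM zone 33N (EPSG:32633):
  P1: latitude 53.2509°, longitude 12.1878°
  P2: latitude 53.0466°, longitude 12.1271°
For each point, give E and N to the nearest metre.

UTM zone 33N: λ₀ = 15°, k₀ = 0.9996.
P1 (53.2509°, 12.1878°) → (312389.459, 5903872.099) m.
P2 (53.0466°, 12.1271°) → (307428.596, 5881313.919) m.

P1: E 312389 m, N 5903872 m; P2: E 307429 m, N 5881314 m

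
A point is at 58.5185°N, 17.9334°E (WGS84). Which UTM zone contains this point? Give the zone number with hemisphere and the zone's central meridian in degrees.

UTM zone = ⌊(λ + 180)/6⌋ + 1; 17.9334° ∈ [12°, 18°) → zone 33.
Hemisphere: N (φ ≥ 0).
Central meridian λ₀ = 6×33 − 183 = 15°.

Zone 33N, central meridian 15°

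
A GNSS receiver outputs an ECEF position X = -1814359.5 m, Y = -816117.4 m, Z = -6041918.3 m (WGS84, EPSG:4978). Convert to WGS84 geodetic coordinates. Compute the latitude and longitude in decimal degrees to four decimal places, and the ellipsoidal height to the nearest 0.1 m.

lat -71.8885°, lon -155.7813°, h 2197.1 m

λ = atan2(Y, X) = -155.78129902°; p = √(X²+Y²) = 1989459.2 m.
Bowring's method on WGS84 (a = 6378137 m, b = 6356752.314 m) gives φ = -71.88850029°, h = 2197.114 m.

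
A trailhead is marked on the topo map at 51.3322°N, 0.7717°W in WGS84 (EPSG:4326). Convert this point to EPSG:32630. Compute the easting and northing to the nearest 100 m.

E 655200 m, N 5689100 m

Zone 30 central meridian λ₀ = 6×30 − 183 = -3°; Δλ = +2.2283°.
Transverse Mercator on WGS84 with k₀ = 0.9996 gives E = 655231.185 m, N = 5689125.207 m.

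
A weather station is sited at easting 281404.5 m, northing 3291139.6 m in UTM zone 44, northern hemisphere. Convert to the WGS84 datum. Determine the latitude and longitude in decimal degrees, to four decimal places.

Zone 44N: λ₀ = 81°, k₀ = 0.9996, false easting 500000 m.
Meridian distance M = (N − FN)/k₀ = 3292456.6 m.
Inverse transverse Mercator on WGS84 gives φ = 29.73120005°, λ = 78.73989985°.

lat 29.7312°, lon 78.7399°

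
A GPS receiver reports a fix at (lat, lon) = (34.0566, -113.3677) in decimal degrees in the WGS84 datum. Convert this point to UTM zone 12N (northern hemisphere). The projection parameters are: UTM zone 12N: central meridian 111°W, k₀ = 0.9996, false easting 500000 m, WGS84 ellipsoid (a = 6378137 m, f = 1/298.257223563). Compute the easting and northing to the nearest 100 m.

Zone 12 central meridian λ₀ = 6×12 − 183 = -111°; Δλ = -2.3677°.
Transverse Mercator on WGS84 with k₀ = 0.9996 gives E = 281469.792 m, N = 3770961.179 m.

E 281500 m, N 3771000 m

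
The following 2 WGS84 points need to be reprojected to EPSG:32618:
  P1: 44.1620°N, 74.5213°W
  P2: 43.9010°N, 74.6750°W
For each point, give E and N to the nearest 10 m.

UTM zone 18N: λ₀ = -75°, k₀ = 0.9996.
P1 (44.1620°, -74.5213°) → (538274.779, 4889977.476) m.
P2 (43.9010°, -74.6750°) → (526099.879, 4860928.554) m.

P1: E 538270 m, N 4889980 m; P2: E 526100 m, N 4860930 m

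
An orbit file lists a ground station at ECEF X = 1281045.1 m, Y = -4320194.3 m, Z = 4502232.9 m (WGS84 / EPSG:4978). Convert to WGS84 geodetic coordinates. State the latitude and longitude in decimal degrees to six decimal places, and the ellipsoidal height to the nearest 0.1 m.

λ = atan2(Y, X) = -73.48359944°; p = √(X²+Y²) = 4506124.2 m.
Bowring's method on WGS84 (a = 6378137 m, b = 6356752.314 m) gives φ = 45.16760005°, h = 2444.013 m.

lat 45.167600°, lon -73.483599°, h 2444.0 m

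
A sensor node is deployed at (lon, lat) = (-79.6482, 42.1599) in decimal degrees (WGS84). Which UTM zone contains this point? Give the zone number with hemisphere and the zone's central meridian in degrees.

Zone 17N, central meridian -81°

UTM zone = ⌊(λ + 180)/6⌋ + 1; -79.6482° ∈ [-84°, -78°) → zone 17.
Hemisphere: N (φ ≥ 0).
Central meridian λ₀ = 6×17 − 183 = -81°.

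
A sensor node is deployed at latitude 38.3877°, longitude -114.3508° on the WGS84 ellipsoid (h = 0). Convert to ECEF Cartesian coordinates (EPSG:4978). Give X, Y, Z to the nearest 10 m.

X -2064010 m, Y -4560490 m, Z 3939270 m

WGS84: a = 6378137 m, e² = 0.006694380; N(φ) = a/√(1−e²sin²φ) = 6386385.417 m.
X = (N+h)·cosφ·cosλ = -2064011.052 m; Y = (N+h)·cosφ·sinλ = -4560492.485 m; Z = (N(1−e²)+h)·sinφ = 3939265.920 m.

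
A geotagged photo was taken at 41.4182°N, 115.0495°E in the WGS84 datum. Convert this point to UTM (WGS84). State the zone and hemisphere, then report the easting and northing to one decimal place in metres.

Zone 50N: E 336997.2 m, N 4587018.8 m

Longitude 115.0495° lies in the 6° band [114°, 120°), giving zone 50; latitude is north of the equator, so 50N.
Zone 50 central meridian λ₀ = 6×50 − 183 = 117°; Δλ = -1.9505°.
Transverse Mercator on WGS84 with k₀ = 0.9996 gives E = 336997.194 m, N = 4587018.786 m.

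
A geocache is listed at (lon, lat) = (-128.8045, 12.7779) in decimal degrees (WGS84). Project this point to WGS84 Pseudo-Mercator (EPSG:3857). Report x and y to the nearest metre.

x -14338451 m, y 1434369 m

Web Mercator is spherical with R = a = 6378137 m.
x = R·λ = 6378137 × -2.248062616 = -14338451.352 m.
y = R·ln tan(π/4 + φ/2) = 6378137 × 0.224888420 = 1434369.153 m.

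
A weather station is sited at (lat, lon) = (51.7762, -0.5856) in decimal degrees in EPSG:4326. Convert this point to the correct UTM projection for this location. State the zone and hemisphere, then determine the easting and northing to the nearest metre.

Longitude -0.5856° lies in the 6° band [-6°, 0°), giving zone 30; latitude is north of the equator, so 30N.
Zone 30 central meridian λ₀ = 6×30 − 183 = -3°; Δλ = +2.4144°.
Transverse Mercator on WGS84 with k₀ = 0.9996 gives E = 666563.636 m, N = 5738904.748 m.

Zone 30N: E 666564 m, N 5738905 m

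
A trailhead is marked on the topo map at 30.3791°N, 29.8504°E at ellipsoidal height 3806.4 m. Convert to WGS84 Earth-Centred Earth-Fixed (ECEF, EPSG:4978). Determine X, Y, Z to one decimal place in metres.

X 4779330.5 m, Y 2742734.2 m, Z 3208624.0 m

WGS84: a = 6378137 m, e² = 0.006694380; N(φ) = a/√(1−e²sin²φ) = 6383604.025 m.
X = (N+h)·cosφ·cosλ = 4779330.454 m; Y = (N+h)·cosφ·sinλ = 2742734.209 m; Z = (N(1−e²)+h)·sinφ = 3208623.965 m.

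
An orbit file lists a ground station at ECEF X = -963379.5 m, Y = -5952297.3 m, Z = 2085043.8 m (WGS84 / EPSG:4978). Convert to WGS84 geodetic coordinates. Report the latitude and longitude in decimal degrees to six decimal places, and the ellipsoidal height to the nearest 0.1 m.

λ = atan2(Y, X) = -99.19360009°; p = √(X²+Y²) = 6029754.8 m.
Bowring's method on WGS84 (a = 6378137 m, b = 6356752.314 m) gives φ = 19.19409969°, h = 4231.733 m.

lat 19.194100°, lon -99.193600°, h 4231.7 m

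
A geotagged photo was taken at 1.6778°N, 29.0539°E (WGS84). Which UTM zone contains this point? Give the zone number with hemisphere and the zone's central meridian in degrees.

UTM zone = ⌊(λ + 180)/6⌋ + 1; 29.0539° ∈ [24°, 30°) → zone 35.
Hemisphere: N (φ ≥ 0).
Central meridian λ₀ = 6×35 − 183 = 27°.

Zone 35N, central meridian 27°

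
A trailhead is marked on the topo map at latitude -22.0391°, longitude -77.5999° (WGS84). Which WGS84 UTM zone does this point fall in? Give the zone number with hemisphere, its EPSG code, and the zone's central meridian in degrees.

UTM zone = ⌊(λ + 180)/6⌋ + 1; -77.5999° ∈ [-78°, -72°) → zone 18.
Hemisphere: S (φ < 0).
Central meridian λ₀ = 6×18 − 183 = -75°.
EPSG code: 32718.

Zone 18S (EPSG:32718), central meridian -75°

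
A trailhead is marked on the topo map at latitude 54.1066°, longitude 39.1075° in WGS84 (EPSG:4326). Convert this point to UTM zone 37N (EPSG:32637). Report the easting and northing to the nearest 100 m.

E 507000 m, N 5995400 m

Zone 37 central meridian λ₀ = 6×37 − 183 = 39°; Δλ = +0.1075°.
Transverse Mercator on WGS84 with k₀ = 0.9996 gives E = 507028.559 m, N = 5995387.477 m.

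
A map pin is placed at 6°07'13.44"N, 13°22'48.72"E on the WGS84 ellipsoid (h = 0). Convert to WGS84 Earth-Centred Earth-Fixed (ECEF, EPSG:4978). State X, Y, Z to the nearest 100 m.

X 6169900 m, Y 1467600 m, Z 675500 m

WGS84: a = 6378137 m, e² = 0.006694380; N(φ) = a/√(1−e²sin²φ) = 6378379.695 m.
X = (N+h)·cosφ·cosλ = 6169874.753 m; Y = (N+h)·cosφ·sinλ = 1467618.518 m; Z = (N(1−e²)+h)·sinφ = 675498.180 m.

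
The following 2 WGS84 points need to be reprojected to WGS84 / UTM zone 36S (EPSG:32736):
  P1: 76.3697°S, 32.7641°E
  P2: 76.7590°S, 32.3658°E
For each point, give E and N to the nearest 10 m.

P1: E 493790 m, N 1523550 m; P2: E 483780 m, N 1480030 m

UTM zone 36S: λ₀ = 33°, k₀ = 0.9996.
P1 (-76.3697°, 32.7641°) → (493794.450, 1523549.252) m.
P2 (-76.7590°, 32.3658°) → (483784.771, 1480032.950) m.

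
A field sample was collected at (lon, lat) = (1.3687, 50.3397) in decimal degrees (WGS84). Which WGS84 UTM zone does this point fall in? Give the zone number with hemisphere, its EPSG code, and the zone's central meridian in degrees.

UTM zone = ⌊(λ + 180)/6⌋ + 1; 1.3687° ∈ [0°, 6°) → zone 31.
Hemisphere: N (φ ≥ 0).
Central meridian λ₀ = 6×31 − 183 = 3°.
EPSG code: 32631.

Zone 31N (EPSG:32631), central meridian 3°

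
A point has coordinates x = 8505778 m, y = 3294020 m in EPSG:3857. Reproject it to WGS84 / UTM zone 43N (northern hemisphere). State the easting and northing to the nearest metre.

E 638056 m, N 3137523 m

Web Mercator inverse (R = 6378137 m) → φ = 28.35669693°, λ = 76.40870381°.
UTM 43N forward: E = 638056.236 m, N = 3137522.733 m.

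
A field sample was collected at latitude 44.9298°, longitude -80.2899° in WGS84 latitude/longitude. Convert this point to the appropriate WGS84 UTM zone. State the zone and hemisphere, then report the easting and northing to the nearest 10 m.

Longitude -80.2899° lies in the 6° band [-84°, -78°), giving zone 17; latitude is north of the equator, so 17N.
Zone 17 central meridian λ₀ = 6×17 − 183 = -81°; Δλ = +0.7101°.
Transverse Mercator on WGS84 with k₀ = 0.9996 gives E = 556035.047 m, N = 4975397.357 m.

Zone 17N: E 556040 m, N 4975400 m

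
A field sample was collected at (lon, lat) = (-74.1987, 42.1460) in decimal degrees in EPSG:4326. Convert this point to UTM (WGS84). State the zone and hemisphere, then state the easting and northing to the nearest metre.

Longitude -74.1987° lies in the 6° band [-78°, -72°), giving zone 18; latitude is north of the equator, so 18N.
Zone 18 central meridian λ₀ = 6×18 − 183 = -75°; Δλ = +0.8013°.
Transverse Mercator on WGS84 with k₀ = 0.9996 gives E = 566210.067 m, N = 4666297.328 m.

Zone 18N: E 566210 m, N 4666297 m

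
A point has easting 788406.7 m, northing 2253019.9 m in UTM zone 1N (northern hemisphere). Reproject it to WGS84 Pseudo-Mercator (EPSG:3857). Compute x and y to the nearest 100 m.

Unproject from UTM 1N (λ₀ = -177°) → φ = 20.35349955°, λ = -174.23749978°.
Web Mercator (R = 6378137 m): x = -19396029.753 m, y = 2314955.158 m.

x -19396000 m, y 2315000 m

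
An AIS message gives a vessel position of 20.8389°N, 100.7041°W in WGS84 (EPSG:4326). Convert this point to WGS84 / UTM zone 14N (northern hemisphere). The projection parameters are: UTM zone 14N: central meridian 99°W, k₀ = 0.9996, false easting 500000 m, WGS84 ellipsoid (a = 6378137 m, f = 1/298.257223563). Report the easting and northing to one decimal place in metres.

Zone 14 central meridian λ₀ = 6×14 − 183 = -99°; Δλ = -1.7041°.
Transverse Mercator on WGS84 with k₀ = 0.9996 gives E = 322685.911 m, N = 2305256.658 m.

E 322685.9 m, N 2305256.7 m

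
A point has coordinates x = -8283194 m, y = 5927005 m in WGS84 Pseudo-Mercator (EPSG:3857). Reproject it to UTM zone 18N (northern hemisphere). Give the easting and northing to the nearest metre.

E 544993 m, N 5195065 m

Web Mercator inverse (R = 6378137 m) → φ = 46.90759963°, λ = -74.40919772°.
UTM 18N forward: E = 544993.408 m, N = 5195065.478 m.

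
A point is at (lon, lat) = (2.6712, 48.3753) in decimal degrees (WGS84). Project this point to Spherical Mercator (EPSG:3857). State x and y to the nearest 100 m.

Web Mercator is spherical with R = a = 6378137 m.
x = R·λ = 6378137 × 0.046621235 = 297356.624 m.
y = R·ln tan(π/4 + φ/2) = 6378137 × 0.967291867 = 6169520.046 m.

x 297400 m, y 6169500 m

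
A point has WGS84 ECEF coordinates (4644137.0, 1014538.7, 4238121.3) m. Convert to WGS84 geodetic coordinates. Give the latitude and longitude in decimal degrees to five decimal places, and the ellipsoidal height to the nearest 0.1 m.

λ = atan2(Y, X) = 12.32300007°; p = √(X²+Y²) = 4753661.5 m.
Bowring's method on WGS84 (a = 6378137 m, b = 6356752.314 m) gives φ = 41.90979972°, h = -47.714 m.

lat 41.90980°, lon 12.32300°, h -47.7 m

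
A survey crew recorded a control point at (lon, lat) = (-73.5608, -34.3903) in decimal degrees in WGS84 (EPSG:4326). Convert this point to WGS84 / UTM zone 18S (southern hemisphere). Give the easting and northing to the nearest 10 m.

E 632300 m, N 6193630 m

Zone 18 central meridian λ₀ = 6×18 − 183 = -75°; Δλ = +1.4392°.
Transverse Mercator on WGS84 with k₀ = 0.9996 gives E = 632301.133 m, N = 6193628.308 m.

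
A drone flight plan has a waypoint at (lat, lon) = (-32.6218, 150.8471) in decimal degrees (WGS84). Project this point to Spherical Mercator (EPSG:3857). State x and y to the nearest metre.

Web Mercator is spherical with R = a = 6378137 m.
x = R·λ = 6378137 × 2.632778562 = 16792222.360 m.
y = R·ln tan(π/4 + φ/2) = 6378137 × -0.602873717 = -3845211.164 m.

x 16792222 m, y -3845211 m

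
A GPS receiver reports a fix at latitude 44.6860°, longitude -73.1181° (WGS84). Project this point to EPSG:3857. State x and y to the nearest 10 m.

x -8139470 m, y 5572220 m

Web Mercator is spherical with R = a = 6378137 m.
x = R·λ = 6378137 × -1.276151588 = -8139469.660 m.
y = R·ln tan(π/4 + φ/2) = 6378137 × 0.873644346 = 5572223.328 m.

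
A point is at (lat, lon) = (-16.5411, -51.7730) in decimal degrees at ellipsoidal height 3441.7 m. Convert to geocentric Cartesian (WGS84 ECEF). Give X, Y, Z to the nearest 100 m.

WGS84: a = 6378137 m, e² = 0.006694380; N(φ) = a/√(1−e²sin²φ) = 6379868.152 m.
X = (N+h)·cosφ·cosλ = 3786394.071 m; Y = (N+h)·cosφ·sinλ = -4806985.684 m; Z = (N(1−e²)+h)·sinφ = -1805188.403 m.

X 3786400 m, Y -4807000 m, Z -1805200 m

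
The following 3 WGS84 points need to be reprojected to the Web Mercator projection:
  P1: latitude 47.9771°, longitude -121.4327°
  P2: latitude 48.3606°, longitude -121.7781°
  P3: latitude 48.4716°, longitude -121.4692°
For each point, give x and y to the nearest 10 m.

Web Mercator: x = R·λ, y = R·ln tan(π/4+φ/2), R = 6378137 m.
P1 (47.9771°, -121.4327°) → (-13517826.330, 6103045.936) m.
P2 (48.3606°, -121.7781°) → (-13556276.082, 6167056.871) m.
P3 (48.4716°, -121.4692°) → (-13521889.491, 6185673.974) m.

P1: x -13517830 m, y 6103050 m; P2: x -13556280 m, y 6167060 m; P3: x -13521890 m, y 6185670 m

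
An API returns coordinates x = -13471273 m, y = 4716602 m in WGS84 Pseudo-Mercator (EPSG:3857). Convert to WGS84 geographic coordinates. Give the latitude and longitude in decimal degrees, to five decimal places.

R = 6378137 m. λ = x/R = -121.01450432°.
φ = 2·arctan(exp(y/R)) − 90° = 2·arctan(2.09488) − 90° = 38.96459934°.

lat 38.96460°, lon -121.01450°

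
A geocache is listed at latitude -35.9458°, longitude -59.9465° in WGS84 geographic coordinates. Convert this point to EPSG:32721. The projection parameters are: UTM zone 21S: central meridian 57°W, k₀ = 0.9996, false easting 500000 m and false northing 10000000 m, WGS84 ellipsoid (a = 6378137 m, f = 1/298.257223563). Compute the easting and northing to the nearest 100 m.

Zone 21 central meridian λ₀ = 6×21 − 183 = -57°; Δλ = -2.9465°.
Transverse Mercator on WGS84 with k₀ = 0.9996 gives E = 234220.648 m, N = 6018049.336 m.

E 234200 m, N 6018000 m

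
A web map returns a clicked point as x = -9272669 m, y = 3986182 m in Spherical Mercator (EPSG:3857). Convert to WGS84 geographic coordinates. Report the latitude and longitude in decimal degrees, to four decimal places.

R = 6378137 m. λ = x/R = -83.29780287°.
φ = 2·arctan(exp(y/R)) − 90° = 2·arctan(1.86820) − 90° = 33.68200072°.

lat 33.6820°, lon -83.2978°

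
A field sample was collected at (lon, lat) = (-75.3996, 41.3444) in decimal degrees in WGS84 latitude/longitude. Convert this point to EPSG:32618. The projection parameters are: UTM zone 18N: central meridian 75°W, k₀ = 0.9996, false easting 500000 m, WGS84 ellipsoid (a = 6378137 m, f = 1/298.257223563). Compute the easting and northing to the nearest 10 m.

E 466570 m, N 4577070 m

Zone 18 central meridian λ₀ = 6×18 − 183 = -75°; Δλ = -0.3996°.
Transverse Mercator on WGS84 with k₀ = 0.9996 gives E = 466568.534 m, N = 4577066.888 m.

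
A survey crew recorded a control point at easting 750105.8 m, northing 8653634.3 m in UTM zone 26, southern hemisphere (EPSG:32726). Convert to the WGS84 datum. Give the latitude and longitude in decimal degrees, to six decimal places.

Zone 26S: λ₀ = -27°, k₀ = 0.9996, false easting 500000 m, false northing 10000000 m.
Meridian distance M = (N − FN)/k₀ = -1346904.5 m.
Inverse transverse Mercator on WGS84 gives φ = -12.16959996°, λ = -24.70159966°.

lat -12.169600°, lon -24.701600°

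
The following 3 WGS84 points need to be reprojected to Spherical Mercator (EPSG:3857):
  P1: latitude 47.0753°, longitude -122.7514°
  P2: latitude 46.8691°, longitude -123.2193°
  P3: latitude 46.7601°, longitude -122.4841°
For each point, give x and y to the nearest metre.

Web Mercator: x = R·λ, y = R·ln tan(π/4+φ/2), R = 6378137 m.
P1 (47.0753°, -122.7514°) → (-13664623.342, 5954373.622) m.
P2 (46.8691°, -123.2193°) → (-13716709.732, 5920733.973) m.
P3 (46.7601°, -122.4841°) → (-13634867.642, 5903003.821) m.

P1: x -13664623 m, y 5954374 m; P2: x -13716710 m, y 5920734 m; P3: x -13634868 m, y 5903004 m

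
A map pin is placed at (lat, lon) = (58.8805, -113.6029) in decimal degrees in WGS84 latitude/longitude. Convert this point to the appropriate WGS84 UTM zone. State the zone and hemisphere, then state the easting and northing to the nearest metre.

Longitude -113.6029° lies in the 6° band [-114°, -108°), giving zone 12; latitude is north of the equator, so 12N.
Zone 12 central meridian λ₀ = 6×12 − 183 = -111°; Δλ = -2.6029°.
Transverse Mercator on WGS84 with k₀ = 0.9996 gives E = 349963.589 m, N = 6529664.092 m.

Zone 12N: E 349964 m, N 6529664 m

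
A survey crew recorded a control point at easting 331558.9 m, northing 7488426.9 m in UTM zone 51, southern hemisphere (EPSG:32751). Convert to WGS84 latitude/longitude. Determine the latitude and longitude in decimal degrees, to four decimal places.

lat -22.7030°, lon 121.3601°

Zone 51S: λ₀ = 123°, k₀ = 0.9996, false easting 500000 m, false northing 10000000 m.
Meridian distance M = (N − FN)/k₀ = -2512578.1 m.
Inverse transverse Mercator on WGS84 gives φ = -22.70300007°, λ = 121.36010044°.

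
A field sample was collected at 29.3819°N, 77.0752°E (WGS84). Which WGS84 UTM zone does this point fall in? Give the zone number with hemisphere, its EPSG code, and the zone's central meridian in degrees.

UTM zone = ⌊(λ + 180)/6⌋ + 1; 77.0752° ∈ [72°, 78°) → zone 43.
Hemisphere: N (φ ≥ 0).
Central meridian λ₀ = 6×43 − 183 = 75°.
EPSG code: 32643.

Zone 43N (EPSG:32643), central meridian 75°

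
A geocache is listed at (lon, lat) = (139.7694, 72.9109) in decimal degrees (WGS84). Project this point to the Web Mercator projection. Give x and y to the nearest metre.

Web Mercator is spherical with R = a = 6378137 m.
x = R·λ = 6378137 × 2.439436224 = 15559058.436 m.
y = R·ln tan(π/4 + φ/2) = 6378137 × 1.895481295 = 12089639.380 m.

x 15559058 m, y 12089639 m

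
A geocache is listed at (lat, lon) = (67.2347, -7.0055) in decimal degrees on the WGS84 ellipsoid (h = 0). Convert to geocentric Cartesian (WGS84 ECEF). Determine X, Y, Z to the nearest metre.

X 2456642 m, Y -301877 m, Z 5858591 m

WGS84: a = 6378137 m, e² = 0.006694380; N(φ) = a/√(1−e²sin²φ) = 6396367.010 m.
X = (N+h)·cosφ·cosλ = 2456642.182 m; Y = (N+h)·cosφ·sinλ = -301877.110 m; Z = (N(1−e²)+h)·sinφ = 5858591.182 m.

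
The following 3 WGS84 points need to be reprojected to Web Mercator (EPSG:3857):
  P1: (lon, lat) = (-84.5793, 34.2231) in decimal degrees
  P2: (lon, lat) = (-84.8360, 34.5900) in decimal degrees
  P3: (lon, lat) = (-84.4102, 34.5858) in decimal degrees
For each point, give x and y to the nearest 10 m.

Web Mercator: x = R·λ, y = R·ln tan(π/4+φ/2), R = 6378137 m.
P1 (34.2231°, -84.5793°) → (-9415324.608, 4058798.390) m.
P2 (34.5900°, -84.8360°) → (-9443900.321, 4108302.433) m.
P3 (34.5858°, -84.4102°) → (-9396500.482, 4107734.515) m.

P1: x -9415320 m, y 4058800 m; P2: x -9443900 m, y 4108300 m; P3: x -9396500 m, y 4107730 m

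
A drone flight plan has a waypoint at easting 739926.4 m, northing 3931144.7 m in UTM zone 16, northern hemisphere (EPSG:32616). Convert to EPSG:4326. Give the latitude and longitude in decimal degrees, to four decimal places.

lat 35.4949°, lon -84.3550°

Zone 16N: λ₀ = -87°, k₀ = 0.9996, false easting 500000 m.
Meridian distance M = (N − FN)/k₀ = 3932717.8 m.
Inverse transverse Mercator on WGS84 gives φ = 35.49490002°, λ = -84.35500003°.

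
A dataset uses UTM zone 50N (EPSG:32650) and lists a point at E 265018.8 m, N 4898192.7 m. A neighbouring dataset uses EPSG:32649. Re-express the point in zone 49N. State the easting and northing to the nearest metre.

UTM 50N → geographic: φ = 44.19910016°, λ = 114.05929976°.
UTM 49N (λ₀ = 111°) forward: E = 744458.333 m, N = 4898538.961 m.

E 744458 m, N 4898539 m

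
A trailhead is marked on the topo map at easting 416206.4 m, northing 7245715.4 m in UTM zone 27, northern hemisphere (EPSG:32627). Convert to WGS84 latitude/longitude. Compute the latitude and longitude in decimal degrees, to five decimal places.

Zone 27N: λ₀ = -21°, k₀ = 0.9996, false easting 500000 m.
Meridian distance M = (N − FN)/k₀ = 7248614.8 m.
Inverse transverse Mercator on WGS84 gives φ = 65.32360022°, λ = -22.79890085°.

lat 65.32360°, lon -22.79890°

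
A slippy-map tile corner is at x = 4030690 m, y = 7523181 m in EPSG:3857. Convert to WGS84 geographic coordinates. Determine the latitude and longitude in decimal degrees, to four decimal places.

lat 55.8226°, lon 36.2083°

R = 6378137 m. λ = x/R = 36.20830433°.
φ = 2·arctan(exp(y/R)) − 90° = 2·arctan(3.25283) − 90° = 55.82259957°.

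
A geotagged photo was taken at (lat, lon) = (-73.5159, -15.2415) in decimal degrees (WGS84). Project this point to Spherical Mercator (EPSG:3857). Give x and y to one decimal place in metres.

Web Mercator is spherical with R = a = 6378137 m.
x = R·λ = 6378137 × -0.266014358 = -1696676.019 m.
y = R·ln tan(π/4 + φ/2) = 6378137 × -1.932046671 = -12322858.359 m.

x -1696676.0 m, y -12322858.4 m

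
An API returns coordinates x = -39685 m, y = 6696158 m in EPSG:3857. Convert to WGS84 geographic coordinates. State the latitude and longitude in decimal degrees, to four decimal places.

lat 51.4213°, lon -0.3565°

R = 6378137 m. λ = x/R = -0.35649642°.
φ = 2·arctan(exp(y/R)) − 90° = 2·arctan(2.85725) − 90° = 51.42130055°.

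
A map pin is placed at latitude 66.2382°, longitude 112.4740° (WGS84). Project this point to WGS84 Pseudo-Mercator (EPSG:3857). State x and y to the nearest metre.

Web Mercator is spherical with R = a = 6378137 m.
x = R·λ = 6378137 × 1.963041623 = 12520548.407 m.
y = R·ln tan(π/4 + φ/2) = 6378137 × 1.558816496 = 9942345.172 m.

x 12520548 m, y 9942345 m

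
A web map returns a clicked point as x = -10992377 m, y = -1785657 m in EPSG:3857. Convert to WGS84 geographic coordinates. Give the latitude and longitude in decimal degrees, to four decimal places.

lat -15.8353°, lon -98.7462°

R = 6378137 m. λ = x/R = -98.74620268°.
φ = 2·arctan(exp(y/R)) − 90° = 2·arctan(0.75581) − 90° = -15.83529643°.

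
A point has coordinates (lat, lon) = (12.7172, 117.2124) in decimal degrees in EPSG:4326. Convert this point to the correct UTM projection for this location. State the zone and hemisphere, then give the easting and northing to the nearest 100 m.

Zone 50N: E 523100 m, N 1405900 m

Longitude 117.2124° lies in the 6° band [114°, 120°), giving zone 50; latitude is north of the equator, so 50N.
Zone 50 central meridian λ₀ = 6×50 − 183 = 117°; Δλ = +0.2124°.
Transverse Mercator on WGS84 with k₀ = 0.9996 gives E = 523058.794 m, N = 1405871.682 m.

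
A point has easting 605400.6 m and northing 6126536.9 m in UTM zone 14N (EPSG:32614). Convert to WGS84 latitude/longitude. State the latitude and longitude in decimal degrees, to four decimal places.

Zone 14N: λ₀ = -99°, k₀ = 0.9996, false easting 500000 m.
Meridian distance M = (N − FN)/k₀ = 6128988.5 m.
Inverse transverse Mercator on WGS84 gives φ = 55.27399978°, λ = -97.34089956°.

lat 55.2740°, lon -97.3409°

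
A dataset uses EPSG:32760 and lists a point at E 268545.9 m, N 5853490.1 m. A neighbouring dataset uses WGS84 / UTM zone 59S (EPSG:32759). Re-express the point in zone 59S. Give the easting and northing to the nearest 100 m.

E 799400 m, N 5851300 m

UTM 60S → geographic: φ = -37.43650027°, λ = 174.38390033°.
UTM 59S (λ₀ = 171°) forward: E = 799402.120 m, N = 5851325.373 m.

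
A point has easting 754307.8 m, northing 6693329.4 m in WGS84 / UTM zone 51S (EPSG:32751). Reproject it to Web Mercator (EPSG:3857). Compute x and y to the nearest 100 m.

Unproject from UTM 51S (λ₀ = 123°) → φ = -29.86440038°, λ = 125.63270046°.
Web Mercator (R = 6378137 m): x = 13985368.242 m, y = -3486131.658 m.

x 13985400 m, y -3486100 m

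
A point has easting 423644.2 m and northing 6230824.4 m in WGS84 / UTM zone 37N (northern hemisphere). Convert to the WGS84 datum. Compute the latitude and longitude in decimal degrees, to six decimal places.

Zone 37N: λ₀ = 39°, k₀ = 0.9996, false easting 500000 m.
Meridian distance M = (N − FN)/k₀ = 6233317.7 m.
Inverse transverse Mercator on WGS84 gives φ = 56.21620013°, λ = 37.76879991°.

lat 56.216200°, lon 37.768800°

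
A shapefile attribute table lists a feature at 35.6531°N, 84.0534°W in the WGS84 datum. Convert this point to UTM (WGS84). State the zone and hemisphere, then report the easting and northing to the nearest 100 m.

Zone 16N: E 766800 m, N 3949500 m

Longitude -84.0534° lies in the 6° band [-90°, -84°), giving zone 16; latitude is north of the equator, so 16N.
Zone 16 central meridian λ₀ = 6×16 − 183 = -87°; Δλ = +2.9466°.
Transverse Mercator on WGS84 with k₀ = 0.9996 gives E = 766766.249 m, N = 3949473.654 m.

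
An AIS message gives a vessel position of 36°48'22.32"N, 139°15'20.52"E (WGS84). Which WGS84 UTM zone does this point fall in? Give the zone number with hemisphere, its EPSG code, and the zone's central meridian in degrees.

Zone 54N (EPSG:32654), central meridian 141°

UTM zone = ⌊(λ + 180)/6⌋ + 1; 139.2557° ∈ [138°, 144°) → zone 54.
Hemisphere: N (φ ≥ 0).
Central meridian λ₀ = 6×54 − 183 = 141°.
EPSG code: 32654.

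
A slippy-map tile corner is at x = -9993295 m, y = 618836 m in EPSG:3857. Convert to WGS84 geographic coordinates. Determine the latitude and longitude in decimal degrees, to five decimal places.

R = 6378137 m. λ = x/R = -89.77129637°.
φ = 2·arctan(exp(y/R)) − 90° = 2·arctan(1.10189) − 90° = 5.55039683°.

lat 5.55040°, lon -89.77130°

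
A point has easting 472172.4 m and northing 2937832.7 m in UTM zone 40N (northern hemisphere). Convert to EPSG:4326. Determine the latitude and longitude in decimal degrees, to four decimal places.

lat 26.5609°, lon 56.7206°

Zone 40N: λ₀ = 57°, k₀ = 0.9996, false easting 500000 m.
Meridian distance M = (N − FN)/k₀ = 2939008.3 m.
Inverse transverse Mercator on WGS84 gives φ = 26.56089975°, λ = 56.72060046°.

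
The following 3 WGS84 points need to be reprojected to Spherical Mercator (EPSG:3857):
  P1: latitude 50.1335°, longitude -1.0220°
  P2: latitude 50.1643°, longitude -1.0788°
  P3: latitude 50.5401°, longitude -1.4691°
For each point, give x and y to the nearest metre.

Web Mercator: x = R·λ, y = R·ln tan(π/4+φ/2), R = 6378137 m.
P1 (50.1335°, -1.0220°) → (-113768.520, 6469427.869) m.
P2 (50.1643°, -1.0788°) → (-120091.467, 6474778.477) m.
P3 (50.5401°, -1.4691°) → (-163539.464, 6540342.415) m.

P1: x -113769 m, y 6469428 m; P2: x -120091 m, y 6474778 m; P3: x -163539 m, y 6540342 m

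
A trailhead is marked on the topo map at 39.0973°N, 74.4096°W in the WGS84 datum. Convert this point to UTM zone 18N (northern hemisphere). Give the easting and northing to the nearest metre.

Zone 18 central meridian λ₀ = 6×18 − 183 = -75°; Δλ = +0.5904°.
Transverse Mercator on WGS84 with k₀ = 0.9996 gives E = 551053.865 m, N = 4327740.046 m.

E 551054 m, N 4327740 m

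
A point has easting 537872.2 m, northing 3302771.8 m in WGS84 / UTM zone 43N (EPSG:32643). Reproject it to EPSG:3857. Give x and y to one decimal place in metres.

x 8392610.2 m, y 3484912.2 m

Unproject from UTM 43N (λ₀ = 75°) → φ = 29.85490014°, λ = 75.39210019°.
Web Mercator (R = 6378137 m): x = 8392610.203 m, y = 3484912.211 m.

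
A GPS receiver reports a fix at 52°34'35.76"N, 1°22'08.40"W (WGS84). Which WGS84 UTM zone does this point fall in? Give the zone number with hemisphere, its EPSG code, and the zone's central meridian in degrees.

Zone 30N (EPSG:32630), central meridian -3°

UTM zone = ⌊(λ + 180)/6⌋ + 1; -1.3690° ∈ [-6°, 0°) → zone 30.
Hemisphere: N (φ ≥ 0).
Central meridian λ₀ = 6×30 − 183 = -3°.
EPSG code: 32630.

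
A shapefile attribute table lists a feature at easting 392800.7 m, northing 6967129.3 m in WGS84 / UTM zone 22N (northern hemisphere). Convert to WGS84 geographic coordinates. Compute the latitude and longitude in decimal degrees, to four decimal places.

lat 62.8186°, lon -53.1036°

Zone 22N: λ₀ = -51°, k₀ = 0.9996, false easting 500000 m.
Meridian distance M = (N − FN)/k₀ = 6969917.3 m.
Inverse transverse Mercator on WGS84 gives φ = 62.81860026°, λ = -53.10359988°.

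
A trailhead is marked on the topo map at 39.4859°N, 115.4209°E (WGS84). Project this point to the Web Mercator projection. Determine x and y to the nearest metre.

Web Mercator is spherical with R = a = 6378137 m.
x = R·λ = 6378137 × 2.014474731 = 12848595.815 m.
y = R·ln tan(π/4 + φ/2) = 6378137 × 0.751240293 = 4791513.509 m.

x 12848596 m, y 4791514 m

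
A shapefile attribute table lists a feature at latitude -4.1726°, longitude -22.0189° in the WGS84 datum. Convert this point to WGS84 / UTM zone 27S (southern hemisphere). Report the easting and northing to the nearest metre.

Zone 27 central meridian λ₀ = 6×27 − 183 = -21°; Δλ = -1.0189°.
Transverse Mercator on WGS84 with k₀ = 0.9996 gives E = 386914.521 m, N = 9538720.983 m.

E 386915 m, N 9538721 m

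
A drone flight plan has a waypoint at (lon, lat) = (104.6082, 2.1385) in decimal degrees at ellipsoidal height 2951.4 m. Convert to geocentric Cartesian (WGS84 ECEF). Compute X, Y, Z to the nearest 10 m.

WGS84: a = 6378137 m, e² = 0.006694380; N(φ) = a/√(1−e²sin²φ) = 6378166.727 m.
X = (N+h)·cosφ·cosλ = -1608247.240 m; Y = (N+h)·cosφ·sinλ = 6170535.771 m; Z = (N(1−e²)+h)·sinφ = 236519.425 m.

X -1608250 m, Y 6170540 m, Z 236520 m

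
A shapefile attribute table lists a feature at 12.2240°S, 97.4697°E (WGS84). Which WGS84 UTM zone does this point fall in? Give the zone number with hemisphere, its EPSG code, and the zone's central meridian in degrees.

Zone 47S (EPSG:32747), central meridian 99°

UTM zone = ⌊(λ + 180)/6⌋ + 1; 97.4697° ∈ [96°, 102°) → zone 47.
Hemisphere: S (φ < 0).
Central meridian λ₀ = 6×47 − 183 = 99°.
EPSG code: 32747.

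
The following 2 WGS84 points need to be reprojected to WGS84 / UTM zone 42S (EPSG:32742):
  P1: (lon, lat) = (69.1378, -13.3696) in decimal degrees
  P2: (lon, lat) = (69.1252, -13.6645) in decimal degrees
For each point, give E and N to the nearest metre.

UTM zone 42S: λ₀ = 69°, k₀ = 0.9996.
P1 (-13.3696°, 69.1378°) → (514920.811, 8521986.871) m.
P2 (-13.6645°, 69.1252°) → (513539.839, 8489374.325) m.

P1: E 514921 m, N 8521987 m; P2: E 513540 m, N 8489374 m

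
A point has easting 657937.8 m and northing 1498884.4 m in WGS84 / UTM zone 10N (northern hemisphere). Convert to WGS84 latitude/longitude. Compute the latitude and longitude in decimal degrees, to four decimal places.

Zone 10N: λ₀ = -123°, k₀ = 0.9996, false easting 500000 m.
Meridian distance M = (N − FN)/k₀ = 1499484.2 m.
Inverse transverse Mercator on WGS84 gives φ = 13.55409978°, λ = -121.54040017°.

lat 13.5541°, lon -121.5404°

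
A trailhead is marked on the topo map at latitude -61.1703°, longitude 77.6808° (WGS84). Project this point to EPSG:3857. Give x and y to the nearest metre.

x 8647387 m, y -8665032 m

Web Mercator is spherical with R = a = 6378137 m.
x = R·λ = 6378137 × 1.355785726 = 8647387.100 m.
y = R·ln tan(π/4 + φ/2) = 6378137 × -1.358552173 = -8665031.884 m.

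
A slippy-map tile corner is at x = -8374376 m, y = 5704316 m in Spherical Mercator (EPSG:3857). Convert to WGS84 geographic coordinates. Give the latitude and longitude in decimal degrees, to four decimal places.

lat 45.5235°, lon -75.2283°

R = 6378137 m. λ = x/R = -75.22829956°.
φ = 2·arctan(exp(y/R)) − 90° = 2·arctan(2.44576) − 90° = 45.52350115°.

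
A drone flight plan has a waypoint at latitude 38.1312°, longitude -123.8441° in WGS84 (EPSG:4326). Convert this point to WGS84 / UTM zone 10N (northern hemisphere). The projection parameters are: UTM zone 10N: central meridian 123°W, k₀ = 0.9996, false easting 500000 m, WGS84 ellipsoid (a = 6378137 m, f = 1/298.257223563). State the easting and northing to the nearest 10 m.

E 426020 m, N 4220710 m

Zone 10 central meridian λ₀ = 6×10 − 183 = -123°; Δλ = -0.8441°.
Transverse Mercator on WGS84 with k₀ = 0.9996 gives E = 426021.861 m, N = 4220708.587 m.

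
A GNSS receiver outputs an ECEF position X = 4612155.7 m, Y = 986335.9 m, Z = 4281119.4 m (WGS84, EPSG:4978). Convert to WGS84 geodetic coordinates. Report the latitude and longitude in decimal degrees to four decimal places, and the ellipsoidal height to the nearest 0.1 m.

λ = atan2(Y, X) = 12.07120003°; p = √(X²+Y²) = 4716443.4 m.
Bowring's method on WGS84 (a = 6378137 m, b = 6356752.314 m) gives φ = 42.42159999°, h = 1229.697 m.

lat 42.4216°, lon 12.0712°, h 1229.7 m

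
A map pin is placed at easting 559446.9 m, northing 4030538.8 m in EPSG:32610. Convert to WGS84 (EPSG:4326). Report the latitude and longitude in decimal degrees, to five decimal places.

lat 36.41820°, lon -122.33690°

Zone 10N: λ₀ = -123°, k₀ = 0.9996, false easting 500000 m.
Meridian distance M = (N − FN)/k₀ = 4032151.7 m.
Inverse transverse Mercator on WGS84 gives φ = 36.41820003°, λ = -122.33689992°.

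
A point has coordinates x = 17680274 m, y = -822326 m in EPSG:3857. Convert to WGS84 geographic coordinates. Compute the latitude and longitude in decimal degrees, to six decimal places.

R = 6378137 m. λ = x/R = 158.82460362°.
φ = 2·arctan(exp(y/R)) − 90° = 2·arctan(0.87904) − 90° = -7.36669930°.

lat -7.366699°, lon 158.824604°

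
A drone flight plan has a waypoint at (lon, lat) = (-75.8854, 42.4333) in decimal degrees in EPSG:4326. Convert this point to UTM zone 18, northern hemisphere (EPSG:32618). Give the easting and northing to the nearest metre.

E 427173 m, N 4698267 m

Zone 18 central meridian λ₀ = 6×18 − 183 = -75°; Δλ = -0.8854°.
Transverse Mercator on WGS84 with k₀ = 0.9996 gives E = 427172.570 m, N = 4698266.542 m.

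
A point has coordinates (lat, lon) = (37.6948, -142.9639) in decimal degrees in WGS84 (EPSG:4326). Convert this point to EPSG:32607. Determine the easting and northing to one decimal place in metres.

E 326854.1 m, N 4173768.2 m

Zone 7 central meridian λ₀ = 6×7 − 183 = -141°; Δλ = -1.9639°.
Transverse Mercator on WGS84 with k₀ = 0.9996 gives E = 326854.055 m, N = 4173768.174 m.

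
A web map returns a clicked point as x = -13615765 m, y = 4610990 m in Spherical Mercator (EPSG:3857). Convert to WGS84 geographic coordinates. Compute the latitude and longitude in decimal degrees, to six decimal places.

R = 6378137 m. λ = x/R = -122.31249804°.
φ = 2·arctan(exp(y/R)) − 90° = 2·arctan(2.06048) − 90° = 38.22309663°.

lat 38.223097°, lon -122.312498°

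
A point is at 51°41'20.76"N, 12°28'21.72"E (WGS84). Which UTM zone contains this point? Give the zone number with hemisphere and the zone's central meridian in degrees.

UTM zone = ⌊(λ + 180)/6⌋ + 1; 12.4727° ∈ [12°, 18°) → zone 33.
Hemisphere: N (φ ≥ 0).
Central meridian λ₀ = 6×33 − 183 = 15°.

Zone 33N, central meridian 15°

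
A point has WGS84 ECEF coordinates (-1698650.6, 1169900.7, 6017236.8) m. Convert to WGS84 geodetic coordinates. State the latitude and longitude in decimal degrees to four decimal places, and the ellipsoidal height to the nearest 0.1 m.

lat 71.1974°, lon 145.4439°, h 1922.9 m

λ = atan2(Y, X) = 145.44389960°; p = √(X²+Y²) = 2062542.5 m.
Bowring's method on WGS84 (a = 6378137 m, b = 6356752.314 m) gives φ = 71.19740006°, h = 1922.888 m.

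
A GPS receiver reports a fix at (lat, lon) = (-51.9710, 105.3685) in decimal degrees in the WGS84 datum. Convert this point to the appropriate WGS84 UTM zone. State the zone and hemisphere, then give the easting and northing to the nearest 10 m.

Longitude 105.3685° lies in the 6° band [102°, 108°), giving zone 48; latitude is south of the equator, so 48S.
Zone 48 central meridian λ₀ = 6×48 − 183 = 105°; Δλ = +0.3685°.
Transverse Mercator on WGS84 with k₀ = 0.9996 gives E = 525314.028 m, N = 4242123.120 m.

Zone 48S: E 525310 m, N 4242120 m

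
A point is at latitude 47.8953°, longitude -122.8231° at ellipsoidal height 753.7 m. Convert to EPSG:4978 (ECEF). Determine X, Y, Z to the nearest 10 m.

X -2322600 m, Y -3600780 m, Z 4709640 m

WGS84: a = 6378137 m, e² = 0.006694380; N(φ) = a/√(1−e²sin²φ) = 6389920.970 m.
X = (N+h)·cosφ·cosλ = -2322599.750 m; Y = (N+h)·cosφ·sinλ = -3600780.294 m; Z = (N(1−e²)+h)·sinφ = 4709637.918 m.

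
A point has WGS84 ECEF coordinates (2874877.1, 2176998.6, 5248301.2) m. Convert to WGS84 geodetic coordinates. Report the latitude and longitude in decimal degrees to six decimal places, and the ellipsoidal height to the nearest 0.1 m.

λ = atan2(Y, X) = 37.13479982°; p = √(X²+Y²) = 3606139.4 m.
Bowring's method on WGS84 (a = 6378137 m, b = 6356752.314 m) gives φ = 55.68609964°, h = 4215.280 m.

lat 55.686100°, lon 37.134800°, h 4215.3 m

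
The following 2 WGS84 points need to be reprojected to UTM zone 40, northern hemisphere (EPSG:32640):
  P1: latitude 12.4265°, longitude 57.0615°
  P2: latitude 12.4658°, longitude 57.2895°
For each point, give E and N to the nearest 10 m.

P1: E 506680 m, N 1373720 m; P2: E 531460 m, N 1378080 m

UTM zone 40N: λ₀ = 57°, k₀ = 0.9996.
P1 (12.4265°, 57.0615°) → (506684.126, 1373716.667) m.
P2 (12.4658°, 57.2895°) → (531459.684, 1378078.909) m.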